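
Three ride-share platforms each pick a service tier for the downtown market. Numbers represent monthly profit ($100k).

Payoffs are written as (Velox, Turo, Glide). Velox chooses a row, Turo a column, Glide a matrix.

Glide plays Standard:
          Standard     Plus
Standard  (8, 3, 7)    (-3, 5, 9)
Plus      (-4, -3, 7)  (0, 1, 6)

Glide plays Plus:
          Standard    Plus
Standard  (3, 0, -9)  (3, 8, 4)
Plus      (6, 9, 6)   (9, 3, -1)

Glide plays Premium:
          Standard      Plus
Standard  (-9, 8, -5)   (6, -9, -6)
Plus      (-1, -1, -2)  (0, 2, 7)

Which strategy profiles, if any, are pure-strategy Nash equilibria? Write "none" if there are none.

Velox against (Standard, Standard): payoffs 8, -4 → best response Standard.
Velox against (Standard, Plus): payoffs 3, 6 → best response Plus.
Velox against (Standard, Premium): payoffs -9, -1 → best response Plus.
Velox against (Plus, Standard): payoffs -3, 0 → best response Plus.
Velox against (Plus, Plus): payoffs 3, 9 → best response Plus.
Velox against (Plus, Premium): payoffs 6, 0 → best response Standard.
Turo against (Standard, Standard): payoffs 3, 5 → best response Plus.
Turo against (Standard, Plus): payoffs 0, 8 → best response Plus.
Turo against (Standard, Premium): payoffs 8, -9 → best response Standard.
Turo against (Plus, Standard): payoffs -3, 1 → best response Plus.
Turo against (Plus, Plus): payoffs 9, 3 → best response Standard.
Turo against (Plus, Premium): payoffs -1, 2 → best response Plus.
Glide against (Standard, Standard): payoffs 7, -9, -5 → best response Standard.
Glide against (Standard, Plus): payoffs 9, 4, -6 → best response Standard.
Glide against (Plus, Standard): payoffs 7, 6, -2 → best response Standard.
Glide against (Plus, Plus): payoffs 6, -1, 7 → best response Premium.
No profile is a mutual best response for all players.

There is no pure-strategy Nash equilibrium.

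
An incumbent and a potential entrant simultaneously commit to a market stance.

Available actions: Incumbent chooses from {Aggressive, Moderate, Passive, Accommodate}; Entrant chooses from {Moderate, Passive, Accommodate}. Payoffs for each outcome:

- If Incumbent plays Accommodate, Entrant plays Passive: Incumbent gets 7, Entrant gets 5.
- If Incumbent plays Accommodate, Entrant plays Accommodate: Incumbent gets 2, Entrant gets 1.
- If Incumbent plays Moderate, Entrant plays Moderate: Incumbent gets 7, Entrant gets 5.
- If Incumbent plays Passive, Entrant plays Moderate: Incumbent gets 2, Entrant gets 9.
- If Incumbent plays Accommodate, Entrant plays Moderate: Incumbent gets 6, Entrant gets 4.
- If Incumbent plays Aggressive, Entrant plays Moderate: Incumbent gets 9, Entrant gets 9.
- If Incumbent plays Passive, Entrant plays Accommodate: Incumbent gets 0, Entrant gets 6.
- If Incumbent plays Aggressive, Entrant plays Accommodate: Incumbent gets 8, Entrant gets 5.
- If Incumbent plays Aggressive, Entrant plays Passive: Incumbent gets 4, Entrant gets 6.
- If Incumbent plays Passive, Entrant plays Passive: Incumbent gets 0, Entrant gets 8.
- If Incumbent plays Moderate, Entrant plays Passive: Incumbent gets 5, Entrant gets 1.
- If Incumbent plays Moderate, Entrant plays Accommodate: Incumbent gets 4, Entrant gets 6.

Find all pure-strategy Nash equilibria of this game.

The pure Nash equilibria are (Aggressive, Moderate); (Accommodate, Passive).

Incumbent against Moderate: payoffs 9, 7, 2, 6 → best response Aggressive.
Incumbent against Passive: payoffs 4, 5, 0, 7 → best response Accommodate.
Incumbent against Accommodate: payoffs 8, 4, 0, 2 → best response Aggressive.
Entrant against Aggressive: payoffs 9, 6, 5 → best response Moderate.
Entrant against Moderate: payoffs 5, 1, 6 → best response Accommodate.
Entrant against Passive: payoffs 9, 8, 6 → best response Moderate.
Entrant against Accommodate: payoffs 4, 5, 1 → best response Passive.
Mutual best responses: (Aggressive, Moderate); (Accommodate, Passive).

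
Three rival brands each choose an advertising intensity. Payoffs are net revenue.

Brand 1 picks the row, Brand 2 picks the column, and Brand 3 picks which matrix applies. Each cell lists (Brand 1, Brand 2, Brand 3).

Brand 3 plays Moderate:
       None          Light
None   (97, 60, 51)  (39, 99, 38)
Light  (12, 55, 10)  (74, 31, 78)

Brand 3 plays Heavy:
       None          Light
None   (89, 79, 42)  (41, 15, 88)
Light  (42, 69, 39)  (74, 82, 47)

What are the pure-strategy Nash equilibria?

There is no pure-strategy Nash equilibrium.

For each player, find the best response to each opponent profile; mutual best responses are the pure NE.
Brand 1 against (None, Moderate): payoffs 97, 12 → best response None.
Brand 1 against (None, Heavy): payoffs 89, 42 → best response None.
Brand 1 against (Light, Moderate): payoffs 39, 74 → best response Light.
Brand 1 against (Light, Heavy): payoffs 41, 74 → best response Light.
Brand 2 against (None, Moderate): payoffs 60, 99 → best response Light.
Brand 2 against (None, Heavy): payoffs 79, 15 → best response None.
Brand 2 against (Light, Moderate): payoffs 55, 31 → best response None.
Brand 2 against (Light, Heavy): payoffs 69, 82 → best response Light.
Brand 3 against (None, None): payoffs 51, 42 → best response Moderate.
Brand 3 against (None, Light): payoffs 38, 88 → best response Heavy.
Brand 3 against (Light, None): payoffs 10, 39 → best response Heavy.
Brand 3 against (Light, Light): payoffs 78, 47 → best response Moderate.
No profile is a mutual best response for all players.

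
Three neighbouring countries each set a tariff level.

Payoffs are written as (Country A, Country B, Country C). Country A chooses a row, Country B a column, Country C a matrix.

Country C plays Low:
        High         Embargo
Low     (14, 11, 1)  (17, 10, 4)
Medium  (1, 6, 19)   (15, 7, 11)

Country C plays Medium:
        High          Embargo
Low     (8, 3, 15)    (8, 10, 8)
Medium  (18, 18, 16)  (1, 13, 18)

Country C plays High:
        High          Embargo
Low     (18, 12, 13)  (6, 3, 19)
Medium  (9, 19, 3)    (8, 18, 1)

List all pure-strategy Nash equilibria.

(Low, High, Low): Country C can switch to Medium (1 → 15). Not NE.
(Low, High, Medium): Country A can switch to Medium (8 → 18). Not NE.
(Low, High, High): Country C can switch to Medium (13 → 15). Not NE.
(Low, Embargo, Low): Country B can switch to High (10 → 11). Not NE.
(Low, Embargo, Medium): Country C can switch to High (8 → 19). Not NE.
(Low, Embargo, High): Country A can switch to Medium (6 → 8). Not NE.
(Medium, High, Low): Country A can switch to Low (1 → 14). Not NE.
(Medium, High, Medium): Country C can switch to Low (16 → 19). Not NE.
(The remaining 4 profiles each have a profitable deviation by the same check.)

There is no pure-strategy Nash equilibrium.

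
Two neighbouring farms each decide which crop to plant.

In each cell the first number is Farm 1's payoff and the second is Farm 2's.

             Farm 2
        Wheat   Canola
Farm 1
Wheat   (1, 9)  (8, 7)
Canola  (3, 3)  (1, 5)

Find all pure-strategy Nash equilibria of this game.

No pure-strategy Nash equilibrium.

Farm 1 against Wheat: payoffs 1, 3 → best response Canola.
Farm 1 against Canola: payoffs 8, 1 → best response Wheat.
Farm 2 against Wheat: payoffs 9, 7 → best response Wheat.
Farm 2 against Canola: payoffs 3, 5 → best response Canola.
No profile is a mutual best response for all players.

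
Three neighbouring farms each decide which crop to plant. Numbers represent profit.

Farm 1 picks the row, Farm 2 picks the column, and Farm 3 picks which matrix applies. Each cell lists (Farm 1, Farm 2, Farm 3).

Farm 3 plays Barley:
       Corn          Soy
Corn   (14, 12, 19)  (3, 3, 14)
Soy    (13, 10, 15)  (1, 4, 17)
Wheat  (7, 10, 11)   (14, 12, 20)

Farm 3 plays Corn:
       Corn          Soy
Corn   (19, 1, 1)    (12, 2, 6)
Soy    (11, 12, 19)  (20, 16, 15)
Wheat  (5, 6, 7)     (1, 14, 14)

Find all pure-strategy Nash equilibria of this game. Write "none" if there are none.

For each player, find the best response to each opponent profile; mutual best responses are the pure NE.
Farm 1 against (Corn, Barley): payoffs 14, 13, 7 → best response Corn.
Farm 1 against (Corn, Corn): payoffs 19, 11, 5 → best response Corn.
Farm 1 against (Soy, Barley): payoffs 3, 1, 14 → best response Wheat.
Farm 1 against (Soy, Corn): payoffs 12, 20, 1 → best response Soy.
Farm 2 against (Corn, Barley): payoffs 12, 3 → best response Corn.
Farm 2 against (Corn, Corn): payoffs 1, 2 → best response Soy.
Farm 2 against (Soy, Barley): payoffs 10, 4 → best response Corn.
Farm 2 against (Soy, Corn): payoffs 12, 16 → best response Soy.
Farm 2 against (Wheat, Barley): payoffs 10, 12 → best response Soy.
Farm 2 against (Wheat, Corn): payoffs 6, 14 → best response Soy.
Farm 3 against (Corn, Corn): payoffs 19, 1 → best response Barley.
Farm 3 against (Corn, Soy): payoffs 14, 6 → best response Barley.
Farm 3 against (Soy, Corn): payoffs 15, 19 → best response Corn.
Farm 3 against (Soy, Soy): payoffs 17, 15 → best response Barley.
Farm 3 against (Wheat, Corn): payoffs 11, 7 → best response Barley.
Farm 3 against (Wheat, Soy): payoffs 20, 14 → best response Barley.
Mutual best responses: (Corn, Corn, Barley); (Wheat, Soy, Barley).

The pure Nash equilibria are (Corn, Corn, Barley); (Wheat, Soy, Barley).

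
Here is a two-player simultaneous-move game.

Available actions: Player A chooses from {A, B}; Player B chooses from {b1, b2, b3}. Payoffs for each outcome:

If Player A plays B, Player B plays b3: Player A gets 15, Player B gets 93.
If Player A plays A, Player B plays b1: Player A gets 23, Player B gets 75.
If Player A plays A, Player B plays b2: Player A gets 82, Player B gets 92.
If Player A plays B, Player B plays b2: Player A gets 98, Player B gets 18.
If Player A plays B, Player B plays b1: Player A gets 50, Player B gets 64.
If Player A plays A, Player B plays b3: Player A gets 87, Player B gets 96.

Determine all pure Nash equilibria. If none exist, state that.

(A, b1): Player A can switch to B (23 → 50). Not NE.
(A, b2): Player A can switch to B (82 → 98). Not NE.
(A, b3): Player A gets 87, best alternative 15; Player B gets 96, best alternative 92. No profitable deviation — NE.
(B, b1): Player B can switch to b3 (64 → 93). Not NE.
(B, b2): Player B can switch to b1 (18 → 64). Not NE.
(B, b3): Player A can switch to A (15 → 87). Not NE.

The unique pure-strategy Nash equilibrium is (A, b3).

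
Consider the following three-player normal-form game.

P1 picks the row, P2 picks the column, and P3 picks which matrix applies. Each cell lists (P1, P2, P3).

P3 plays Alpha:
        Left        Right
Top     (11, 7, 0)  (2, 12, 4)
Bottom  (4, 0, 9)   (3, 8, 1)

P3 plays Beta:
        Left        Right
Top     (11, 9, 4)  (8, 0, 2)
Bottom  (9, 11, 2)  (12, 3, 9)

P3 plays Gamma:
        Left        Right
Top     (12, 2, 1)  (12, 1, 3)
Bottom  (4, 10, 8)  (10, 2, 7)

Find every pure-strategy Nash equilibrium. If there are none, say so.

Pure NE: (Top, Left, Beta)

P1 against (Left, Alpha): payoffs 11, 4 → best response Top.
P1 against (Left, Beta): payoffs 11, 9 → best response Top.
P1 against (Left, Gamma): payoffs 12, 4 → best response Top.
P1 against (Right, Alpha): payoffs 2, 3 → best response Bottom.
P1 against (Right, Beta): payoffs 8, 12 → best response Bottom.
P1 against (Right, Gamma): payoffs 12, 10 → best response Top.
P2 against (Top, Alpha): payoffs 7, 12 → best response Right.
P2 against (Top, Beta): payoffs 9, 0 → best response Left.
P2 against (Top, Gamma): payoffs 2, 1 → best response Left.
P2 against (Bottom, Alpha): payoffs 0, 8 → best response Right.
P2 against (Bottom, Beta): payoffs 11, 3 → best response Left.
P2 against (Bottom, Gamma): payoffs 10, 2 → best response Left.
P3 against (Top, Left): payoffs 0, 4, 1 → best response Beta.
P3 against (Top, Right): payoffs 4, 2, 3 → best response Alpha.
P3 against (Bottom, Left): payoffs 9, 2, 8 → best response Alpha.
P3 against (Bottom, Right): payoffs 1, 9, 7 → best response Beta.
Mutual best responses: (Top, Left, Beta).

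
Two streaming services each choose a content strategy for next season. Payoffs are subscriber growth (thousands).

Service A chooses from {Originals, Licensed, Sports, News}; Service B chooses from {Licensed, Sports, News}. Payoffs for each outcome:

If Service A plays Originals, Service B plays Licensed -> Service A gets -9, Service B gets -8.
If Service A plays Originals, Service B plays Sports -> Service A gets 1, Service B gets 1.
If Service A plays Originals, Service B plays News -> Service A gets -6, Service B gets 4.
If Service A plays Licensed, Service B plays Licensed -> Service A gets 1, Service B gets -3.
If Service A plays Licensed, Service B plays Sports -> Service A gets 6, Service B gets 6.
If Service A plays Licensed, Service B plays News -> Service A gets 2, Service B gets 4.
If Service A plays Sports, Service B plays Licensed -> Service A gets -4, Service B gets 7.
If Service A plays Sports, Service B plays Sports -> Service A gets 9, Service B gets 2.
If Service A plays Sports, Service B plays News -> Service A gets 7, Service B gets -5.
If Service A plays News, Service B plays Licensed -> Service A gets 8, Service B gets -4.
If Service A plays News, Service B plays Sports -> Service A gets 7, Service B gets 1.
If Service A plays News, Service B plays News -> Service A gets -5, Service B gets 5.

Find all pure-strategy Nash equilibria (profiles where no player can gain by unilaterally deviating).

(Originals, Licensed): Service A can switch to Licensed (-9 → 1). Not NE.
(Originals, Sports): Service A can switch to Licensed (1 → 6). Not NE.
(Originals, News): Service A can switch to Licensed (-6 → 2). Not NE.
(Licensed, Licensed): Service A can switch to News (1 → 8). Not NE.
(Licensed, Sports): Service A can switch to Sports (6 → 9). Not NE.
(Licensed, News): Service A can switch to Sports (2 → 7). Not NE.
(The remaining 6 profiles each have a profitable deviation by the same check.)

No pure-strategy Nash equilibrium.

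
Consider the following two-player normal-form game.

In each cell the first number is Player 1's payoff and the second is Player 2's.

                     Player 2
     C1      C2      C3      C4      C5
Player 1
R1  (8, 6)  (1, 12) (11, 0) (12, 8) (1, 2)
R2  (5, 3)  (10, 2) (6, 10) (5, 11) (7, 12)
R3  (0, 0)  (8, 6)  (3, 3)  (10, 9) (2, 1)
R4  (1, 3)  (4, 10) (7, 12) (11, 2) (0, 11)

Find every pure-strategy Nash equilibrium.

The unique pure-strategy Nash equilibrium is (R2, C5).

(R1, C1): Player 2 can switch to C2 (6 → 12). Not NE.
(R1, C2): Player 1 can switch to R2 (1 → 10). Not NE.
(R1, C3): Player 2 can switch to C1 (0 → 6). Not NE.
(R1, C4): Player 2 can switch to C2 (8 → 12). Not NE.
(R1, C5): Player 1 can switch to R2 (1 → 7). Not NE.
(R2, C1): Player 1 can switch to R1 (5 → 8). Not NE.
(R2, C2): Player 2 can switch to C1 (2 → 3). Not NE.
(R2, C3): Player 1 can switch to R1 (6 → 11). Not NE.
(R2, C4): Player 1 can switch to R1 (5 → 12). Not NE.
(R2, C5): Player 1 gets 7, best alternative 2; Player 2 gets 12, best alternative 11. No profitable deviation — NE.
(R3, C1): Player 1 can switch to R1 (0 → 8). Not NE.
(R3, C2): Player 1 can switch to R2 (8 → 10). Not NE.
(R3, C3): Player 1 can switch to R1 (3 → 11). Not NE.
(The remaining 7 profiles each have a profitable deviation by the same check.)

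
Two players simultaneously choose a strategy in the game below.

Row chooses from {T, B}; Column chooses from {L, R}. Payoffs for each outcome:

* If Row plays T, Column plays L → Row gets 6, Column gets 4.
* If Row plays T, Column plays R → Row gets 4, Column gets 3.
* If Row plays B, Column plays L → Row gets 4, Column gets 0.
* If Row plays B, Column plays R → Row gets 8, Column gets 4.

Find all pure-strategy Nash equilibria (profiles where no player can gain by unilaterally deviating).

Check each profile: it is a Nash equilibrium iff no player can strictly gain by switching unilaterally.
(T, L): Row gets 6, best alternative 4; Column gets 4, best alternative 3. No profitable deviation — NE.
(T, R): Row can switch to B (4 → 8). Not NE.
(B, L): Row can switch to T (4 → 6). Not NE.
(B, R): Row gets 8, best alternative 4; Column gets 4, best alternative 0. No profitable deviation — NE.

The pure Nash equilibria are (T, L), (B, R).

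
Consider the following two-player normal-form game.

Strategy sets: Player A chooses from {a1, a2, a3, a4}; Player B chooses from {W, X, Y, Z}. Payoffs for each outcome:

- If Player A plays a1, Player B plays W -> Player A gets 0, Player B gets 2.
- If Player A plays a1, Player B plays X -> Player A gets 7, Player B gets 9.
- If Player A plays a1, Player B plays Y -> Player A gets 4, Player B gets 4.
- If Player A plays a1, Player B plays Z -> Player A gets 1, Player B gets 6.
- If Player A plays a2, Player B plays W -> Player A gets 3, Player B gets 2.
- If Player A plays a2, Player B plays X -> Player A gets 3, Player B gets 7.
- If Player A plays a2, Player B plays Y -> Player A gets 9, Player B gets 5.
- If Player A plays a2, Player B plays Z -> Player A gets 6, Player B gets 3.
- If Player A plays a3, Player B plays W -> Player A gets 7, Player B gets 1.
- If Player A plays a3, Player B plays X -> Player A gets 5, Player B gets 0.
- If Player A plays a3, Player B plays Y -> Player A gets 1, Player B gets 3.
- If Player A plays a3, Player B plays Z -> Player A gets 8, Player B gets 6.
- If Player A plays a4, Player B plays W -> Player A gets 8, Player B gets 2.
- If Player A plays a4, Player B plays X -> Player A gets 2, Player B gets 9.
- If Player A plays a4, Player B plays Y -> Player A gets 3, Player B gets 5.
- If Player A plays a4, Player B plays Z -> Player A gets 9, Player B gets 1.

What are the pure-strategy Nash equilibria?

(a1, X)

Player A against W: payoffs 0, 3, 7, 8 → best response a4.
Player A against X: payoffs 7, 3, 5, 2 → best response a1.
Player A against Y: payoffs 4, 9, 1, 3 → best response a2.
Player A against Z: payoffs 1, 6, 8, 9 → best response a4.
Player B against a1: payoffs 2, 9, 4, 6 → best response X.
Player B against a2: payoffs 2, 7, 5, 3 → best response X.
Player B against a3: payoffs 1, 0, 3, 6 → best response Z.
Player B against a4: payoffs 2, 9, 5, 1 → best response X.
Mutual best responses: (a1, X).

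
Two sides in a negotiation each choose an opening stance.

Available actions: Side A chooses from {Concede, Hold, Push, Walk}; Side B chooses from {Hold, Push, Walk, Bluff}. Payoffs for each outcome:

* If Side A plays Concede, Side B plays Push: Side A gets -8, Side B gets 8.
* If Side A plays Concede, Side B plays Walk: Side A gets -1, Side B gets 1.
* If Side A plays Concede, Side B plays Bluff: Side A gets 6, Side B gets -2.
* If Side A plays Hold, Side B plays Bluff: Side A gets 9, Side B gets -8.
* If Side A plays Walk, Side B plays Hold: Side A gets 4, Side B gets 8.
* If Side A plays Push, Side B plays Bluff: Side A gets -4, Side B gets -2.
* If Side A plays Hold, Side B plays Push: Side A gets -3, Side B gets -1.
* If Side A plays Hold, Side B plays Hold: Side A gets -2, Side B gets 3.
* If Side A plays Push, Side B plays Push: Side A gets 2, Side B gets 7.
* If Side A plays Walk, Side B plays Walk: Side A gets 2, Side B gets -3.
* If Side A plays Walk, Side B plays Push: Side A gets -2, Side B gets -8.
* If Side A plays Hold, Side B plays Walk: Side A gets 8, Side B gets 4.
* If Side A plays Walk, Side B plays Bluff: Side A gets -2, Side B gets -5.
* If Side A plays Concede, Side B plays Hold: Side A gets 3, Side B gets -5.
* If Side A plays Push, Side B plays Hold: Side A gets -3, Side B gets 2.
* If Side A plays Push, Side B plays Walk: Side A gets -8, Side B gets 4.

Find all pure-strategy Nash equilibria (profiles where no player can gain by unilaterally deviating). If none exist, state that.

(Hold, Walk); (Push, Push); (Walk, Hold)

Check each profile: it is a Nash equilibrium iff no player can strictly gain by switching unilaterally.
(Concede, Hold): Side A can switch to Walk (3 → 4). Not NE.
(Concede, Push): Side A can switch to Hold (-8 → -3). Not NE.
(Concede, Walk): Side A can switch to Hold (-1 → 8). Not NE.
(Concede, Bluff): Side A can switch to Hold (6 → 9). Not NE.
(Hold, Hold): Side A can switch to Concede (-2 → 3). Not NE.
(Hold, Push): Side A can switch to Push (-3 → 2). Not NE.
(Hold, Walk): Side A gets 8, best alternative 2; Side B gets 4, best alternative 3. No profitable deviation — NE.
(Hold, Bluff): Side B can switch to Hold (-8 → 3). Not NE.
(Push, Hold): Side A can switch to Concede (-3 → 3). Not NE.
(Push, Push): Side A gets 2, best alternative -2; Side B gets 7, best alternative 4. No profitable deviation — NE.
(Walk, Hold): Side A gets 4, best alternative 3; Side B gets 8, best alternative -3. No profitable deviation — NE.
(The remaining 5 profiles each have a profitable deviation by the same check.)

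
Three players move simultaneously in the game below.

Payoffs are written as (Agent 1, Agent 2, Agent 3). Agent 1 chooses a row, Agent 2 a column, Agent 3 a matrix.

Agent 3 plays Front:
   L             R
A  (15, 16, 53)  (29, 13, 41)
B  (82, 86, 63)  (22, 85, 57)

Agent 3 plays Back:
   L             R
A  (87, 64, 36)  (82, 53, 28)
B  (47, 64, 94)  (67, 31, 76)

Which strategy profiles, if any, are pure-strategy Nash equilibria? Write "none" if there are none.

This game has no pure Nash equilibrium.

Agent 1 against (L, Front): payoffs 15, 82 → best response B.
Agent 1 against (L, Back): payoffs 87, 47 → best response A.
Agent 1 against (R, Front): payoffs 29, 22 → best response A.
Agent 1 against (R, Back): payoffs 82, 67 → best response A.
Agent 2 against (A, Front): payoffs 16, 13 → best response L.
Agent 2 against (A, Back): payoffs 64, 53 → best response L.
Agent 2 against (B, Front): payoffs 86, 85 → best response L.
Agent 2 against (B, Back): payoffs 64, 31 → best response L.
Agent 3 against (A, L): payoffs 53, 36 → best response Front.
Agent 3 against (A, R): payoffs 41, 28 → best response Front.
Agent 3 against (B, L): payoffs 63, 94 → best response Back.
Agent 3 against (B, R): payoffs 57, 76 → best response Back.
No profile is a mutual best response for all players.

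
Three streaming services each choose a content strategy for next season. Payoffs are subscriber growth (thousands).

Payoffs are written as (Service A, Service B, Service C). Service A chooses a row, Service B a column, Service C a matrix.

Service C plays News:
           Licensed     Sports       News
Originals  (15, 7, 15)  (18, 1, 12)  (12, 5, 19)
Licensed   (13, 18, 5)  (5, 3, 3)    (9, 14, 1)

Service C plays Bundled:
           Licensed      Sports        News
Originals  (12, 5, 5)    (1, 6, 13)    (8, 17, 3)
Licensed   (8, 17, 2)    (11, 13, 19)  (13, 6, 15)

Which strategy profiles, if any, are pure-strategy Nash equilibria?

Service A against (Licensed, News): payoffs 15, 13 → best response Originals.
Service A against (Licensed, Bundled): payoffs 12, 8 → best response Originals.
Service A against (Sports, News): payoffs 18, 5 → best response Originals.
Service A against (Sports, Bundled): payoffs 1, 11 → best response Licensed.
Service A against (News, News): payoffs 12, 9 → best response Originals.
Service A against (News, Bundled): payoffs 8, 13 → best response Licensed.
Service B against (Originals, News): payoffs 7, 1, 5 → best response Licensed.
Service B against (Originals, Bundled): payoffs 5, 6, 17 → best response News.
Service B against (Licensed, News): payoffs 18, 3, 14 → best response Licensed.
Service B against (Licensed, Bundled): payoffs 17, 13, 6 → best response Licensed.
Service C against (Originals, Licensed): payoffs 15, 5 → best response News.
Service C against (Originals, Sports): payoffs 12, 13 → best response Bundled.
Service C against (Originals, News): payoffs 19, 3 → best response News.
Service C against (Licensed, Licensed): payoffs 5, 2 → best response News.
Service C against (Licensed, Sports): payoffs 3, 19 → best response Bundled.
Service C against (Licensed, News): payoffs 1, 15 → best response Bundled.
Mutual best responses: (Originals, Licensed, News).

The unique pure-strategy Nash equilibrium is (Originals, Licensed, News).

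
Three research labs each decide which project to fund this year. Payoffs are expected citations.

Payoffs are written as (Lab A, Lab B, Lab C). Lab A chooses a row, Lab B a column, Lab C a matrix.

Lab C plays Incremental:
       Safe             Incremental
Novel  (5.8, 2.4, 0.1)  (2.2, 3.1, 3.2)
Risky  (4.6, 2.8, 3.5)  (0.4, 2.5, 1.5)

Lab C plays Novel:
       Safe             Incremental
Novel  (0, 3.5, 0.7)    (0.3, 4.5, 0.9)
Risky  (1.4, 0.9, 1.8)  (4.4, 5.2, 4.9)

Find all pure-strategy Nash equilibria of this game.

Lab A against (Safe, Incremental): payoffs 5.8, 4.6 → best response Novel.
Lab A against (Safe, Novel): payoffs 0, 1.4 → best response Risky.
Lab A against (Incremental, Incremental): payoffs 2.2, 0.4 → best response Novel.
Lab A against (Incremental, Novel): payoffs 0.3, 4.4 → best response Risky.
Lab B against (Novel, Incremental): payoffs 2.4, 3.1 → best response Incremental.
Lab B against (Novel, Novel): payoffs 3.5, 4.5 → best response Incremental.
Lab B against (Risky, Incremental): payoffs 2.8, 2.5 → best response Safe.
Lab B against (Risky, Novel): payoffs 0.9, 5.2 → best response Incremental.
Lab C against (Novel, Safe): payoffs 0.1, 0.7 → best response Novel.
Lab C against (Novel, Incremental): payoffs 3.2, 0.9 → best response Incremental.
Lab C against (Risky, Safe): payoffs 3.5, 1.8 → best response Incremental.
Lab C against (Risky, Incremental): payoffs 1.5, 4.9 → best response Novel.
Mutual best responses: (Novel, Incremental, Incremental); (Risky, Incremental, Novel).

Pure-strategy Nash equilibria: (Novel, Incremental, Incremental); (Risky, Incremental, Novel)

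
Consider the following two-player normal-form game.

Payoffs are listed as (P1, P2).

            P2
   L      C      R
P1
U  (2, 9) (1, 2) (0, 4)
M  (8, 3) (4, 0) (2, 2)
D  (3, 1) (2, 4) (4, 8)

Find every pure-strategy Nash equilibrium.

Pure-strategy Nash equilibria: (M, L); (D, R)

P1 against L: payoffs 2, 8, 3 → best response M.
P1 against C: payoffs 1, 4, 2 → best response M.
P1 against R: payoffs 0, 2, 4 → best response D.
P2 against U: payoffs 9, 2, 4 → best response L.
P2 against M: payoffs 3, 0, 2 → best response L.
P2 against D: payoffs 1, 4, 8 → best response R.
Mutual best responses: (M, L); (D, R).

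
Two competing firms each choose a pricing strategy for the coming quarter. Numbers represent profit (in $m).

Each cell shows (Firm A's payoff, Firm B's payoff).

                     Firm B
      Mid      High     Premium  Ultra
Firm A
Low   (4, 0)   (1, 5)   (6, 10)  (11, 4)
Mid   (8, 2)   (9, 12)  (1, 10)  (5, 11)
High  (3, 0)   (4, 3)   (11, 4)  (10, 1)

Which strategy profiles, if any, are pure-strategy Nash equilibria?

For each player, find the best response to each opponent profile; mutual best responses are the pure NE.
Firm A against Mid: payoffs 4, 8, 3 → best response Mid.
Firm A against High: payoffs 1, 9, 4 → best response Mid.
Firm A against Premium: payoffs 6, 1, 11 → best response High.
Firm A against Ultra: payoffs 11, 5, 10 → best response Low.
Firm B against Low: payoffs 0, 5, 10, 4 → best response Premium.
Firm B against Mid: payoffs 2, 12, 10, 11 → best response High.
Firm B against High: payoffs 0, 3, 4, 1 → best response Premium.
Mutual best responses: (Mid, High); (High, Premium).

Pure-strategy Nash equilibria: (Mid, High); (High, Premium)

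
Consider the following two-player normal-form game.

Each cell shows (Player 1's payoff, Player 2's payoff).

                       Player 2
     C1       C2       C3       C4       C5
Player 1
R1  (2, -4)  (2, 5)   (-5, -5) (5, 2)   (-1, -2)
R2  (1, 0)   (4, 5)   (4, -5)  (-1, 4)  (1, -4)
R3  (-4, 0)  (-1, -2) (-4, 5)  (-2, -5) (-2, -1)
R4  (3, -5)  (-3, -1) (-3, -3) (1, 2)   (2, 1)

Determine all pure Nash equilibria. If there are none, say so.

Player 1 against C1: payoffs 2, 1, -4, 3 → best response R4.
Player 1 against C2: payoffs 2, 4, -1, -3 → best response R2.
Player 1 against C3: payoffs -5, 4, -4, -3 → best response R2.
Player 1 against C4: payoffs 5, -1, -2, 1 → best response R1.
Player 1 against C5: payoffs -1, 1, -2, 2 → best response R4.
Player 2 against R1: payoffs -4, 5, -5, 2, -2 → best response C2.
Player 2 against R2: payoffs 0, 5, -5, 4, -4 → best response C2.
Player 2 against R3: payoffs 0, -2, 5, -5, -1 → best response C3.
Player 2 against R4: payoffs -5, -1, -3, 2, 1 → best response C4.
Mutual best responses: (R2, C2).

Pure NE: (R2, C2)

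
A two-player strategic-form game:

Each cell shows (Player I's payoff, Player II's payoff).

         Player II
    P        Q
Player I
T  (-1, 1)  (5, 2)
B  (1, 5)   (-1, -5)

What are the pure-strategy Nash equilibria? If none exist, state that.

(T, P): Player I can switch to B (-1 → 1). Not NE.
(T, Q): Player I gets 5, best alternative -1; Player II gets 2, best alternative 1. No profitable deviation — NE.
(B, P): Player I gets 1, best alternative -1; Player II gets 5, best alternative -5. No profitable deviation — NE.
(B, Q): Player I can switch to T (-1 → 5). Not NE.

Pure-strategy Nash equilibria: (T, Q), (B, P)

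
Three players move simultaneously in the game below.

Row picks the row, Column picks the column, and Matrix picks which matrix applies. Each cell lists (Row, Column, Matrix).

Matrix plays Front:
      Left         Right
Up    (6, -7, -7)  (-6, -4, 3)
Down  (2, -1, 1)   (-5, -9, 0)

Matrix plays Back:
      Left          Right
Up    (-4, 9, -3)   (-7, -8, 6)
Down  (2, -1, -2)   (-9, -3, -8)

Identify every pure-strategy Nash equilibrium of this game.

none

(Up, Left, Front): Column can switch to Right (-7 → -4). Not NE.
(Up, Left, Back): Row can switch to Down (-4 → 2). Not NE.
(Up, Right, Front): Row can switch to Down (-6 → -5). Not NE.
(Up, Right, Back): Column can switch to Left (-8 → 9). Not NE.
(Down, Left, Front): Row can switch to Up (2 → 6). Not NE.
(Down, Left, Back): Matrix can switch to Front (-2 → 1). Not NE.
(Down, Right, Front): Column can switch to Left (-9 → -1). Not NE.
(Down, Right, Back): Row can switch to Up (-9 → -7). Not NE.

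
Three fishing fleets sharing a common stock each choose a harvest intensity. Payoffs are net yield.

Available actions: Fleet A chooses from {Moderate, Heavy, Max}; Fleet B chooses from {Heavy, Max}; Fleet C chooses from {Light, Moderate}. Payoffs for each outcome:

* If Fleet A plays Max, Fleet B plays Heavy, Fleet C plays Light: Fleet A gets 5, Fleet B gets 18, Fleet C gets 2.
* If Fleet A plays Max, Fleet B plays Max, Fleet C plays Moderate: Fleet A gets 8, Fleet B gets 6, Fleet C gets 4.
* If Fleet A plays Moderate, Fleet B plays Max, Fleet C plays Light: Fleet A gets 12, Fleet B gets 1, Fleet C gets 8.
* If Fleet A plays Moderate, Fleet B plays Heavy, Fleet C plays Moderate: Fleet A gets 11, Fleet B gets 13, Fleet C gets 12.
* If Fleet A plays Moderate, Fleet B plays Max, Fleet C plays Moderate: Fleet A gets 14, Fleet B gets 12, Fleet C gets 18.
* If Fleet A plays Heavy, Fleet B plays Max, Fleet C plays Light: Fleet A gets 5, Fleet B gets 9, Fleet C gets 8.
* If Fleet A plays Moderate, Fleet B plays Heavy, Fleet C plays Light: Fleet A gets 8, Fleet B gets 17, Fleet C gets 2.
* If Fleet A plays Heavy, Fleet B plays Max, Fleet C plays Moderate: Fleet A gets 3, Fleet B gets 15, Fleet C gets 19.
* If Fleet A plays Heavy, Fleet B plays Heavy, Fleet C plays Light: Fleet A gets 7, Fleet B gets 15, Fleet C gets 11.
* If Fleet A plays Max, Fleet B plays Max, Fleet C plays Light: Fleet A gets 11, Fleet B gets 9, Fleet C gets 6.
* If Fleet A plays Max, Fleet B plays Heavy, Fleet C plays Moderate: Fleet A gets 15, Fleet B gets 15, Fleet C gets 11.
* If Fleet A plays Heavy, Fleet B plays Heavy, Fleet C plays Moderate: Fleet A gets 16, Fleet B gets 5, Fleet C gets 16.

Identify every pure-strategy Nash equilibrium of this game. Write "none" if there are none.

No pure-strategy Nash equilibrium.

Fleet A against (Heavy, Light): payoffs 8, 7, 5 → best response Moderate.
Fleet A against (Heavy, Moderate): payoffs 11, 16, 15 → best response Heavy.
Fleet A against (Max, Light): payoffs 12, 5, 11 → best response Moderate.
Fleet A against (Max, Moderate): payoffs 14, 3, 8 → best response Moderate.
Fleet B against (Moderate, Light): payoffs 17, 1 → best response Heavy.
Fleet B against (Moderate, Moderate): payoffs 13, 12 → best response Heavy.
Fleet B against (Heavy, Light): payoffs 15, 9 → best response Heavy.
Fleet B against (Heavy, Moderate): payoffs 5, 15 → best response Max.
Fleet B against (Max, Light): payoffs 18, 9 → best response Heavy.
Fleet B against (Max, Moderate): payoffs 15, 6 → best response Heavy.
Fleet C against (Moderate, Heavy): payoffs 2, 12 → best response Moderate.
Fleet C against (Moderate, Max): payoffs 8, 18 → best response Moderate.
Fleet C against (Heavy, Heavy): payoffs 11, 16 → best response Moderate.
Fleet C against (Heavy, Max): payoffs 8, 19 → best response Moderate.
Fleet C against (Max, Heavy): payoffs 2, 11 → best response Moderate.
Fleet C against (Max, Max): payoffs 6, 4 → best response Light.
No profile is a mutual best response for all players.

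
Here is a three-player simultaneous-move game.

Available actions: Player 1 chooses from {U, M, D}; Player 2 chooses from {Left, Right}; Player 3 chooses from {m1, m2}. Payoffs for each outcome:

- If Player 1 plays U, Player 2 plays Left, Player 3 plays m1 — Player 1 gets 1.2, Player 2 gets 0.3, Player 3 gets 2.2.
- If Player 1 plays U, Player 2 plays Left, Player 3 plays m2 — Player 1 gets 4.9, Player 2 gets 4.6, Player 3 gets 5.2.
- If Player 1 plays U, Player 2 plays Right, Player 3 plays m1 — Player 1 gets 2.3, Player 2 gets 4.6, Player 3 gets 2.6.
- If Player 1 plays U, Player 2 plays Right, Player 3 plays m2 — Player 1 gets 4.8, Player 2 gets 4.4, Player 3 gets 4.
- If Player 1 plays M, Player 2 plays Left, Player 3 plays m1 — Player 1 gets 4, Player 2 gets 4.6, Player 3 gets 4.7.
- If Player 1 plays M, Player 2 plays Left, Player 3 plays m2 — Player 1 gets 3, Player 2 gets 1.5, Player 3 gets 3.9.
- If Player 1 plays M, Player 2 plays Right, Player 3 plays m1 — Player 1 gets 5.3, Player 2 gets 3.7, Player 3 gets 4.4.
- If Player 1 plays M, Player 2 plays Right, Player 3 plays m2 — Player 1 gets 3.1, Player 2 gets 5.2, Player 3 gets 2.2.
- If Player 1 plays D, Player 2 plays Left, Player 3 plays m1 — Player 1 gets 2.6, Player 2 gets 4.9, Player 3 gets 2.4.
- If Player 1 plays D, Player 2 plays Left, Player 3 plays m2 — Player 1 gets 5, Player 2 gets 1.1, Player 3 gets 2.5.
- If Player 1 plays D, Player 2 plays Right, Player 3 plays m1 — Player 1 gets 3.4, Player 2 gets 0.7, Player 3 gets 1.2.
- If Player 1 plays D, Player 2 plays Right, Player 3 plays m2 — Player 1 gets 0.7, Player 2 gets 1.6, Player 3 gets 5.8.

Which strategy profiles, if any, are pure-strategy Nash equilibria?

Mark each player's best response to every combination of opponents' strategies; a profile where every player is best-responding is a pure Nash equilibrium.
Player 1 against (Left, m1): payoffs 1.2, 4, 2.6 → best response M.
Player 1 against (Left, m2): payoffs 4.9, 3, 5 → best response D.
Player 1 against (Right, m1): payoffs 2.3, 5.3, 3.4 → best response M.
Player 1 against (Right, m2): payoffs 4.8, 3.1, 0.7 → best response U.
Player 2 against (U, m1): payoffs 0.3, 4.6 → best response Right.
Player 2 against (U, m2): payoffs 4.6, 4.4 → best response Left.
Player 2 against (M, m1): payoffs 4.6, 3.7 → best response Left.
Player 2 against (M, m2): payoffs 1.5, 5.2 → best response Right.
Player 2 against (D, m1): payoffs 4.9, 0.7 → best response Left.
Player 2 against (D, m2): payoffs 1.1, 1.6 → best response Right.
Player 3 against (U, Left): payoffs 2.2, 5.2 → best response m2.
Player 3 against (U, Right): payoffs 2.6, 4 → best response m2.
Player 3 against (M, Left): payoffs 4.7, 3.9 → best response m1.
Player 3 against (M, Right): payoffs 4.4, 2.2 → best response m1.
Player 3 against (D, Left): payoffs 2.4, 2.5 → best response m2.
Player 3 against (D, Right): payoffs 1.2, 5.8 → best response m2.
Mutual best responses: (M, Left, m1).

(M, Left, m1)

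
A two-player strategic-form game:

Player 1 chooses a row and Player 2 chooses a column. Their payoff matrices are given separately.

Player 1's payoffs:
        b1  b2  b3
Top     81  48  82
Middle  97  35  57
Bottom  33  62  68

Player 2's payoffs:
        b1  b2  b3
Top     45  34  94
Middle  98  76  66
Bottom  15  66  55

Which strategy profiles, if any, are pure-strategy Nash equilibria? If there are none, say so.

Player 1 against b1: payoffs 81, 97, 33 → best response Middle.
Player 1 against b2: payoffs 48, 35, 62 → best response Bottom.
Player 1 against b3: payoffs 82, 57, 68 → best response Top.
Player 2 against Top: payoffs 45, 34, 94 → best response b3.
Player 2 against Middle: payoffs 98, 76, 66 → best response b1.
Player 2 against Bottom: payoffs 15, 66, 55 → best response b2.
Mutual best responses: (Top, b3); (Middle, b1); (Bottom, b2).

(Top, b3); (Middle, b1); (Bottom, b2)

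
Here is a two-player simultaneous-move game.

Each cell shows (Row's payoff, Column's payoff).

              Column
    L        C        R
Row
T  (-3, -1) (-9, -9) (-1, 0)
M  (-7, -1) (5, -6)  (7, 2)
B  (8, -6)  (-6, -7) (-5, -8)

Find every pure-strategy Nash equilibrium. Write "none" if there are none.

(M, R), (B, L)

(T, L): Row can switch to B (-3 → 8). Not NE.
(T, C): Row can switch to M (-9 → 5). Not NE.
(T, R): Row can switch to M (-1 → 7). Not NE.
(M, L): Row can switch to T (-7 → -3). Not NE.
(M, C): Column can switch to L (-6 → -1). Not NE.
(M, R): Row gets 7, best alternative -1; Column gets 2, best alternative -1. No profitable deviation — NE.
(B, L): Row gets 8, best alternative -3; Column gets -6, best alternative -7. No profitable deviation — NE.
(B, C): Row can switch to M (-6 → 5). Not NE.
(B, R): Row can switch to T (-5 → -1). Not NE.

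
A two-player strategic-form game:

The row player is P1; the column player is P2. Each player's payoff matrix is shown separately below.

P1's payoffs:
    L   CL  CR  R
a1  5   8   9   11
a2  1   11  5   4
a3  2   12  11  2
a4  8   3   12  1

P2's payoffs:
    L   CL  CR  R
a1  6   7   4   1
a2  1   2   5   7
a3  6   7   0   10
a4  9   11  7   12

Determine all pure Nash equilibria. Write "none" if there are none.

none

(a1, L): P1 can switch to a4 (5 → 8). Not NE.
(a1, CL): P1 can switch to a2 (8 → 11). Not NE.
(a1, CR): P1 can switch to a3 (9 → 11). Not NE.
(a1, R): P2 can switch to L (1 → 6). Not NE.
(a2, L): P1 can switch to a1 (1 → 5). Not NE.
(a2, CL): P1 can switch to a3 (11 → 12). Not NE.
(a2, CR): P1 can switch to a1 (5 → 9). Not NE.
(a2, R): P1 can switch to a1 (4 → 11). Not NE.
(a3, L): P1 can switch to a1 (2 → 5). Not NE.
(a3, CL): P2 can switch to R (7 → 10). Not NE.
(The remaining 6 profiles each have a profitable deviation by the same check.)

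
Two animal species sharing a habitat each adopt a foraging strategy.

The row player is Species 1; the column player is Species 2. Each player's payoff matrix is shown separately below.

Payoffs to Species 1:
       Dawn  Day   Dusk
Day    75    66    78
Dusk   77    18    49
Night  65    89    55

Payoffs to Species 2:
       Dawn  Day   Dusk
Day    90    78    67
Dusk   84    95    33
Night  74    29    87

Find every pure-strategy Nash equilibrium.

There is no pure-strategy Nash equilibrium.

Mark each player's best response to every combination of opponents' strategies; a profile where every player is best-responding is a pure Nash equilibrium.
Species 1 against Dawn: payoffs 75, 77, 65 → best response Dusk.
Species 1 against Day: payoffs 66, 18, 89 → best response Night.
Species 1 against Dusk: payoffs 78, 49, 55 → best response Day.
Species 2 against Day: payoffs 90, 78, 67 → best response Dawn.
Species 2 against Dusk: payoffs 84, 95, 33 → best response Day.
Species 2 against Night: payoffs 74, 29, 87 → best response Dusk.
No profile is a mutual best response for all players.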